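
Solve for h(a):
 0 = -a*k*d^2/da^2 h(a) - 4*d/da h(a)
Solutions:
 h(a) = C1 + a^(((re(k) - 4)*re(k) + im(k)^2)/(re(k)^2 + im(k)^2))*(C2*sin(4*log(a)*Abs(im(k))/(re(k)^2 + im(k)^2)) + C3*cos(4*log(a)*im(k)/(re(k)^2 + im(k)^2)))


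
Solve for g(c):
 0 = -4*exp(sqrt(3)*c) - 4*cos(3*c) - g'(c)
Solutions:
 g(c) = C1 - 4*sqrt(3)*exp(sqrt(3)*c)/3 - 4*sin(3*c)/3


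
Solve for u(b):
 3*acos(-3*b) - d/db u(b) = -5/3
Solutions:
 u(b) = C1 + 3*b*acos(-3*b) + 5*b/3 + sqrt(1 - 9*b^2)


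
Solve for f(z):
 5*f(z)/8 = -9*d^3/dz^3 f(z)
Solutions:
 f(z) = C3*exp(-15^(1/3)*z/6) + (C1*sin(3^(5/6)*5^(1/3)*z/12) + C2*cos(3^(5/6)*5^(1/3)*z/12))*exp(15^(1/3)*z/12)


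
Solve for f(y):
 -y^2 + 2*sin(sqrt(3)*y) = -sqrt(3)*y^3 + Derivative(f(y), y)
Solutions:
 f(y) = C1 + sqrt(3)*y^4/4 - y^3/3 - 2*sqrt(3)*cos(sqrt(3)*y)/3


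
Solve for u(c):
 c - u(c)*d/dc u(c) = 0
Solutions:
 u(c) = -sqrt(C1 + c^2)
 u(c) = sqrt(C1 + c^2)


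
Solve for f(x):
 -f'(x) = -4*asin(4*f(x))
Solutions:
 Integral(1/asin(4*_y), (_y, f(x))) = C1 + 4*x


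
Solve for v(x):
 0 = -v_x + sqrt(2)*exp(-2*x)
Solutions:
 v(x) = C1 - sqrt(2)*exp(-2*x)/2


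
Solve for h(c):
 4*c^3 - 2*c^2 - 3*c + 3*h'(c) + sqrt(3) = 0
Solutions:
 h(c) = C1 - c^4/3 + 2*c^3/9 + c^2/2 - sqrt(3)*c/3


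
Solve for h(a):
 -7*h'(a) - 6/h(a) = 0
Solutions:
 h(a) = -sqrt(C1 - 84*a)/7
 h(a) = sqrt(C1 - 84*a)/7


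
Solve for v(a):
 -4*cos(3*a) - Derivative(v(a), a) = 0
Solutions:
 v(a) = C1 - 4*sin(3*a)/3


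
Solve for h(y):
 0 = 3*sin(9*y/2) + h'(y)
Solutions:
 h(y) = C1 + 2*cos(9*y/2)/3


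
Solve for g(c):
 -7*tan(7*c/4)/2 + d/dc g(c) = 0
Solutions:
 g(c) = C1 - 2*log(cos(7*c/4))


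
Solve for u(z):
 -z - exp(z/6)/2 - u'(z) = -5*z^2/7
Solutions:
 u(z) = C1 + 5*z^3/21 - z^2/2 - 3*exp(z/6)


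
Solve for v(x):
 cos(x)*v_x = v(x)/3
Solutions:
 v(x) = C1*(sin(x) + 1)^(1/6)/(sin(x) - 1)^(1/6)


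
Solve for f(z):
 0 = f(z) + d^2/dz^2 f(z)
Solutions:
 f(z) = C1*sin(z) + C2*cos(z)


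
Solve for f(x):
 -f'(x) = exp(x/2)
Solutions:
 f(x) = C1 - 2*exp(x/2)


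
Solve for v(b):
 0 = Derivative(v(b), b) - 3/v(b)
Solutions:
 v(b) = -sqrt(C1 + 6*b)
 v(b) = sqrt(C1 + 6*b)


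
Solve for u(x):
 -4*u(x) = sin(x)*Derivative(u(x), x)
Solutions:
 u(x) = C1*(cos(x)^2 + 2*cos(x) + 1)/(cos(x)^2 - 2*cos(x) + 1)


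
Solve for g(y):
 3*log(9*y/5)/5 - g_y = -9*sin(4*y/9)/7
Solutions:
 g(y) = C1 + 3*y*log(y)/5 - 3*y*log(5)/5 - 3*y/5 + 6*y*log(3)/5 - 81*cos(4*y/9)/28


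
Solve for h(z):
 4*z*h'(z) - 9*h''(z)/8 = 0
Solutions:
 h(z) = C1 + C2*erfi(4*z/3)


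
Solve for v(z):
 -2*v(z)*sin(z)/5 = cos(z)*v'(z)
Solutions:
 v(z) = C1*cos(z)^(2/5)


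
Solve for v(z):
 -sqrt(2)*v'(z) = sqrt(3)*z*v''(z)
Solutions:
 v(z) = C1 + C2*z^(1 - sqrt(6)/3)


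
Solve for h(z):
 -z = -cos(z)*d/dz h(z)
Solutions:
 h(z) = C1 + Integral(z/cos(z), z)


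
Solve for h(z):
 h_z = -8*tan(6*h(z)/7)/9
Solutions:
 h(z) = -7*asin(C1*exp(-16*z/21))/6 + 7*pi/6
 h(z) = 7*asin(C1*exp(-16*z/21))/6


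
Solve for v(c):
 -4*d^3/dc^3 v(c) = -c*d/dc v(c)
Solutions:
 v(c) = C1 + Integral(C2*airyai(2^(1/3)*c/2) + C3*airybi(2^(1/3)*c/2), c)


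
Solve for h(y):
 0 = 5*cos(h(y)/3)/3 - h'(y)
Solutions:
 -5*y/3 - 3*log(sin(h(y)/3) - 1)/2 + 3*log(sin(h(y)/3) + 1)/2 = C1


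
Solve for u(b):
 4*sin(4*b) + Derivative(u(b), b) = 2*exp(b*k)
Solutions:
 u(b) = C1 + cos(4*b) + 2*exp(b*k)/k


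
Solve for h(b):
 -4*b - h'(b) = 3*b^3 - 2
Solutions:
 h(b) = C1 - 3*b^4/4 - 2*b^2 + 2*b


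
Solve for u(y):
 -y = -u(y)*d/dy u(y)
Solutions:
 u(y) = -sqrt(C1 + y^2)
 u(y) = sqrt(C1 + y^2)


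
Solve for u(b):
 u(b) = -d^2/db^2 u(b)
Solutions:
 u(b) = C1*sin(b) + C2*cos(b)


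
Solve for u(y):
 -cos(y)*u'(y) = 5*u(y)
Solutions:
 u(y) = C1*sqrt(sin(y) - 1)*(sin(y)^2 - 2*sin(y) + 1)/(sqrt(sin(y) + 1)*(sin(y)^2 + 2*sin(y) + 1))


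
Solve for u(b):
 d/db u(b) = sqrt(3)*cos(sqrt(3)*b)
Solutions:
 u(b) = C1 + sin(sqrt(3)*b)


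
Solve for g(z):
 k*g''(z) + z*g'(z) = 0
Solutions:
 g(z) = C1 + C2*sqrt(k)*erf(sqrt(2)*z*sqrt(1/k)/2)


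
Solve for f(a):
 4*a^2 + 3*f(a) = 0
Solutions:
 f(a) = -4*a^2/3


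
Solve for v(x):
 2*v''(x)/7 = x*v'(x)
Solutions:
 v(x) = C1 + C2*erfi(sqrt(7)*x/2)


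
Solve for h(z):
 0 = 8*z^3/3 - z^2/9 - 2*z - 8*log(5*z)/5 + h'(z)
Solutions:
 h(z) = C1 - 2*z^4/3 + z^3/27 + z^2 + 8*z*log(z)/5 - 8*z/5 + 8*z*log(5)/5


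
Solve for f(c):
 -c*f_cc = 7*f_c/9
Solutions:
 f(c) = C1 + C2*c^(2/9)


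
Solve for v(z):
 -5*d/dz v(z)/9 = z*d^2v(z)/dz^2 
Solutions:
 v(z) = C1 + C2*z^(4/9)


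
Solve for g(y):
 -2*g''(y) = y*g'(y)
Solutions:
 g(y) = C1 + C2*erf(y/2)


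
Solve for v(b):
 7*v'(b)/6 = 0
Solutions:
 v(b) = C1


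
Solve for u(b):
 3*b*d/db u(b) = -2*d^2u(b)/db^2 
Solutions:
 u(b) = C1 + C2*erf(sqrt(3)*b/2)


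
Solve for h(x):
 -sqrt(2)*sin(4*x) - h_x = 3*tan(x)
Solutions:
 h(x) = C1 + 3*log(cos(x)) + sqrt(2)*cos(4*x)/4


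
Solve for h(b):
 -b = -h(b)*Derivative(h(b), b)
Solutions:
 h(b) = -sqrt(C1 + b^2)
 h(b) = sqrt(C1 + b^2)


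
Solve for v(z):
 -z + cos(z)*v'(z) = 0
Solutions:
 v(z) = C1 + Integral(z/cos(z), z)


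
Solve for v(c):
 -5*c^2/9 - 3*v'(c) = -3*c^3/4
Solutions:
 v(c) = C1 + c^4/16 - 5*c^3/81


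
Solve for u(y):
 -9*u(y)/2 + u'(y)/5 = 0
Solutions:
 u(y) = C1*exp(45*y/2)


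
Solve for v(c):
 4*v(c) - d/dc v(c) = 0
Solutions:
 v(c) = C1*exp(4*c)


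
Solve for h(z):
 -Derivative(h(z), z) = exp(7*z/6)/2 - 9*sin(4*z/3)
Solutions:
 h(z) = C1 - 3*exp(7*z/6)/7 - 27*cos(4*z/3)/4


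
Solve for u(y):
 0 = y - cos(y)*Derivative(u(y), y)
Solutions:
 u(y) = C1 + Integral(y/cos(y), y)


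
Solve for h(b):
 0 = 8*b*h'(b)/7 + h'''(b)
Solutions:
 h(b) = C1 + Integral(C2*airyai(-2*7^(2/3)*b/7) + C3*airybi(-2*7^(2/3)*b/7), b)


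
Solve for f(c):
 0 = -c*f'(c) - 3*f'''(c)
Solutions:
 f(c) = C1 + Integral(C2*airyai(-3^(2/3)*c/3) + C3*airybi(-3^(2/3)*c/3), c)


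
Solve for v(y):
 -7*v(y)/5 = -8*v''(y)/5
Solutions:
 v(y) = C1*exp(-sqrt(14)*y/4) + C2*exp(sqrt(14)*y/4)


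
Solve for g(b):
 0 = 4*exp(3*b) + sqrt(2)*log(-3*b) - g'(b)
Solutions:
 g(b) = C1 + sqrt(2)*b*log(-b) + sqrt(2)*b*(-1 + log(3)) + 4*exp(3*b)/3


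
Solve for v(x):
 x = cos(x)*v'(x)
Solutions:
 v(x) = C1 + Integral(x/cos(x), x)


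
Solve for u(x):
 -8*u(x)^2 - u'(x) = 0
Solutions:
 u(x) = 1/(C1 + 8*x)


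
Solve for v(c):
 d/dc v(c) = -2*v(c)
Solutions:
 v(c) = C1*exp(-2*c)


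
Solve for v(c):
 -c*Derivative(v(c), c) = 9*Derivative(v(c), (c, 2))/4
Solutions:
 v(c) = C1 + C2*erf(sqrt(2)*c/3)


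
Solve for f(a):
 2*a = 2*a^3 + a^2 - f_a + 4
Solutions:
 f(a) = C1 + a^4/2 + a^3/3 - a^2 + 4*a


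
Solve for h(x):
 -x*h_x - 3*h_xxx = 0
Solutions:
 h(x) = C1 + Integral(C2*airyai(-3^(2/3)*x/3) + C3*airybi(-3^(2/3)*x/3), x)


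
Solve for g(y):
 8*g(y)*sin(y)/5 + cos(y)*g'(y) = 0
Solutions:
 g(y) = C1*cos(y)^(8/5)


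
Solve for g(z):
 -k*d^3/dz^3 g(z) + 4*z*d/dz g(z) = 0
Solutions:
 g(z) = C1 + Integral(C2*airyai(2^(2/3)*z*(1/k)^(1/3)) + C3*airybi(2^(2/3)*z*(1/k)^(1/3)), z)


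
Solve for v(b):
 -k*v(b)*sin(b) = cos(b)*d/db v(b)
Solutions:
 v(b) = C1*exp(k*log(cos(b)))


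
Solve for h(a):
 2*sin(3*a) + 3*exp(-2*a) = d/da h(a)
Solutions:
 h(a) = C1 - 2*cos(3*a)/3 - 3*exp(-2*a)/2


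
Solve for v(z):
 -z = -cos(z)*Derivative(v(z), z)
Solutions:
 v(z) = C1 + Integral(z/cos(z), z)


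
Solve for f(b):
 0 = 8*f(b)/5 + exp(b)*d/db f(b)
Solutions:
 f(b) = C1*exp(8*exp(-b)/5)


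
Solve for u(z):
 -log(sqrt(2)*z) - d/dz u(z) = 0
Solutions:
 u(z) = C1 - z*log(z) - z*log(2)/2 + z


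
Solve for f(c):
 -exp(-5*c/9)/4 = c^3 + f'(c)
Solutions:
 f(c) = C1 - c^4/4 + 9*exp(-5*c/9)/20


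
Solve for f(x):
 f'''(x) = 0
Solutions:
 f(x) = C1 + C2*x + C3*x^2


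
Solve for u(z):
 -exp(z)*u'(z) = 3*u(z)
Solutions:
 u(z) = C1*exp(3*exp(-z))


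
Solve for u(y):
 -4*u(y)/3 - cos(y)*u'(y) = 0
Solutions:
 u(y) = C1*(sin(y) - 1)^(2/3)/(sin(y) + 1)^(2/3)


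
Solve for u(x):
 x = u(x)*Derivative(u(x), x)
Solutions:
 u(x) = -sqrt(C1 + x^2)
 u(x) = sqrt(C1 + x^2)


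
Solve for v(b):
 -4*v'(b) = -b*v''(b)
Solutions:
 v(b) = C1 + C2*b^5


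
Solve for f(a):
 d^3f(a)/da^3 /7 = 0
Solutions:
 f(a) = C1 + C2*a + C3*a^2


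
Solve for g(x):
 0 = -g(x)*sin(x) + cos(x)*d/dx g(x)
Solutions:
 g(x) = C1/cos(x)


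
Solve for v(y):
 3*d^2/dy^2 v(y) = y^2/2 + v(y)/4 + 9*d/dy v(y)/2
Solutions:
 v(y) = C1*exp(y*(9 - sqrt(93))/12) + C2*exp(y*(9 + sqrt(93))/12) - 2*y^2 + 72*y - 1344


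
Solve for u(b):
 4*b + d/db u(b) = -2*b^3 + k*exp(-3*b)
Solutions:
 u(b) = C1 - b^4/2 - 2*b^2 - k*exp(-3*b)/3


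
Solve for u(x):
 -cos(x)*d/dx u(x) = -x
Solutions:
 u(x) = C1 + Integral(x/cos(x), x)


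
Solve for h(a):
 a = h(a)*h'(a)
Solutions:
 h(a) = -sqrt(C1 + a^2)
 h(a) = sqrt(C1 + a^2)


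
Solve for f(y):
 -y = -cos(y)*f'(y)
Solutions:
 f(y) = C1 + Integral(y/cos(y), y)


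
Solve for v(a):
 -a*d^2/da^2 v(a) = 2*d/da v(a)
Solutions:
 v(a) = C1 + C2/a


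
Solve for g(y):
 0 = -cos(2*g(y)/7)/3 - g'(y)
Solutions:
 y/3 - 7*log(sin(2*g(y)/7) - 1)/4 + 7*log(sin(2*g(y)/7) + 1)/4 = C1


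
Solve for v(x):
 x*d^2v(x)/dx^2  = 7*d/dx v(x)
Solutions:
 v(x) = C1 + C2*x^8


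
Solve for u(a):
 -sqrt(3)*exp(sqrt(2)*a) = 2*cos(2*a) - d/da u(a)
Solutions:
 u(a) = C1 + sqrt(6)*exp(sqrt(2)*a)/2 + sin(2*a)


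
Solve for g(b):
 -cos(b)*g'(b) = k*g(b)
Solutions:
 g(b) = C1*exp(k*(log(sin(b) - 1) - log(sin(b) + 1))/2)


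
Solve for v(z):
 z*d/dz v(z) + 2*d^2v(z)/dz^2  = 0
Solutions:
 v(z) = C1 + C2*erf(z/2)


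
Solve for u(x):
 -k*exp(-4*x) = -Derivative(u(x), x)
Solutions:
 u(x) = C1 - k*exp(-4*x)/4


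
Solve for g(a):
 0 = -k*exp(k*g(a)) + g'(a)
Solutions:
 g(a) = Piecewise((log(-1/(C1*k + a*k^2))/k, Ne(k, 0)), (nan, True))
 g(a) = Piecewise((C1 + a*k, Eq(k, 0)), (nan, True))


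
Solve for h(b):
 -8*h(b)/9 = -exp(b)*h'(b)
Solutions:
 h(b) = C1*exp(-8*exp(-b)/9)


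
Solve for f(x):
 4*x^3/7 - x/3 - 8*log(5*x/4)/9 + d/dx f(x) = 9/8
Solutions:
 f(x) = C1 - x^4/7 + x^2/6 + 8*x*log(x)/9 - 16*x*log(2)/9 + 17*x/72 + 8*x*log(5)/9


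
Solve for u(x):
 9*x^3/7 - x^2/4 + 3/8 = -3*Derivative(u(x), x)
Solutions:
 u(x) = C1 - 3*x^4/28 + x^3/36 - x/8


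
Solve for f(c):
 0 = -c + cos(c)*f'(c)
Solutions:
 f(c) = C1 + Integral(c/cos(c), c)


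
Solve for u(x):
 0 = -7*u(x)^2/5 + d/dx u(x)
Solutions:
 u(x) = -5/(C1 + 7*x)


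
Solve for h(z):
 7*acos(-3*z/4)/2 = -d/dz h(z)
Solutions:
 h(z) = C1 - 7*z*acos(-3*z/4)/2 - 7*sqrt(16 - 9*z^2)/6


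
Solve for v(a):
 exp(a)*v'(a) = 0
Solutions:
 v(a) = C1


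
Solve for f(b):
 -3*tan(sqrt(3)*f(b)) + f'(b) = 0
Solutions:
 f(b) = sqrt(3)*(pi - asin(C1*exp(3*sqrt(3)*b)))/3
 f(b) = sqrt(3)*asin(C1*exp(3*sqrt(3)*b))/3


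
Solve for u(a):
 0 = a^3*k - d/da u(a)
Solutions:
 u(a) = C1 + a^4*k/4


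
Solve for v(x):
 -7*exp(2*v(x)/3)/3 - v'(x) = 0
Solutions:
 v(x) = 3*log(-sqrt(-1/(C1 - 7*x))) - 3*log(2)/2 + 3*log(3)
 v(x) = 3*log(-1/(C1 - 7*x))/2 - 3*log(2)/2 + 3*log(3)


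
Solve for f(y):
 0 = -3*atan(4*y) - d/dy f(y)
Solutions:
 f(y) = C1 - 3*y*atan(4*y) + 3*log(16*y^2 + 1)/8


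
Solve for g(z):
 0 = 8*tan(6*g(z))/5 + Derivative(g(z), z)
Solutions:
 g(z) = -asin(C1*exp(-48*z/5))/6 + pi/6
 g(z) = asin(C1*exp(-48*z/5))/6


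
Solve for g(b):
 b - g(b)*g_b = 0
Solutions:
 g(b) = -sqrt(C1 + b^2)
 g(b) = sqrt(C1 + b^2)


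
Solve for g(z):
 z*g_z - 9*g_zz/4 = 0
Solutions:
 g(z) = C1 + C2*erfi(sqrt(2)*z/3)


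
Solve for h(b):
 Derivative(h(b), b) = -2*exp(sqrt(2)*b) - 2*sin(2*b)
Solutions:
 h(b) = C1 - sqrt(2)*exp(sqrt(2)*b) + cos(2*b)


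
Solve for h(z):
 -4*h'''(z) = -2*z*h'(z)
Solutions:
 h(z) = C1 + Integral(C2*airyai(2^(2/3)*z/2) + C3*airybi(2^(2/3)*z/2), z)


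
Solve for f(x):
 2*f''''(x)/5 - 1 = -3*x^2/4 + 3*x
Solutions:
 f(x) = C1 + C2*x + C3*x^2 + C4*x^3 - x^6/192 + x^5/16 + 5*x^4/48


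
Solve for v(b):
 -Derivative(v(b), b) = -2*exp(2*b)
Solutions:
 v(b) = C1 + exp(2*b)


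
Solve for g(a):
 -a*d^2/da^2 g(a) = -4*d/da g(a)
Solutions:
 g(a) = C1 + C2*a^5


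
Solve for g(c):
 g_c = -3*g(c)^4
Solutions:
 g(c) = (-3^(2/3) - 3*3^(1/6)*I)*(1/(C1 + 3*c))^(1/3)/6
 g(c) = (-3^(2/3) + 3*3^(1/6)*I)*(1/(C1 + 3*c))^(1/3)/6
 g(c) = (1/(C1 + 9*c))^(1/3)


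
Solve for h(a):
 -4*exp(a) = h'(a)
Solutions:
 h(a) = C1 - 4*exp(a)


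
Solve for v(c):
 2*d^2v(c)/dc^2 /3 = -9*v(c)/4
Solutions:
 v(c) = C1*sin(3*sqrt(6)*c/4) + C2*cos(3*sqrt(6)*c/4)


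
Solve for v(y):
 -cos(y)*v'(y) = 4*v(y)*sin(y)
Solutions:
 v(y) = C1*cos(y)^4


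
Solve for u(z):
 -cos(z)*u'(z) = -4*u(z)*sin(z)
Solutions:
 u(z) = C1/cos(z)^4


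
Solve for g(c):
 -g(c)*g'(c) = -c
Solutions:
 g(c) = -sqrt(C1 + c^2)
 g(c) = sqrt(C1 + c^2)


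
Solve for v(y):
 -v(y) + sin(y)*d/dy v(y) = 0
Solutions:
 v(y) = C1*sqrt(cos(y) - 1)/sqrt(cos(y) + 1)


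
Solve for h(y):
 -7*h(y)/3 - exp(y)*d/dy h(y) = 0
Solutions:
 h(y) = C1*exp(7*exp(-y)/3)


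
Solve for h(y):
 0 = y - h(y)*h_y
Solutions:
 h(y) = -sqrt(C1 + y^2)
 h(y) = sqrt(C1 + y^2)


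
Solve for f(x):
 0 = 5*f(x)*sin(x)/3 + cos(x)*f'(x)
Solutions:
 f(x) = C1*cos(x)^(5/3)


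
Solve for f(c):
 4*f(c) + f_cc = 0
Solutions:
 f(c) = C1*sin(2*c) + C2*cos(2*c)


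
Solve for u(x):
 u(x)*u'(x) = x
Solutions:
 u(x) = -sqrt(C1 + x^2)
 u(x) = sqrt(C1 + x^2)


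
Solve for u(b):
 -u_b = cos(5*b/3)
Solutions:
 u(b) = C1 - 3*sin(5*b/3)/5


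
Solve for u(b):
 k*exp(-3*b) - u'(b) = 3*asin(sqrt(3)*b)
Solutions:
 u(b) = C1 - 3*b*asin(sqrt(3)*b) - k*exp(-3*b)/3 - sqrt(3)*sqrt(1 - 3*b^2)


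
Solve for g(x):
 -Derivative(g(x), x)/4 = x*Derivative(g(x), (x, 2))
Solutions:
 g(x) = C1 + C2*x^(3/4)


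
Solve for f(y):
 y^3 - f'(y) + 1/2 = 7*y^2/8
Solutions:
 f(y) = C1 + y^4/4 - 7*y^3/24 + y/2


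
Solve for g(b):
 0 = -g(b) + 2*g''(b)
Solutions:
 g(b) = C1*exp(-sqrt(2)*b/2) + C2*exp(sqrt(2)*b/2)


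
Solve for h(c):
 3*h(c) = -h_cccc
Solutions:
 h(c) = (C1*sin(sqrt(2)*3^(1/4)*c/2) + C2*cos(sqrt(2)*3^(1/4)*c/2))*exp(-sqrt(2)*3^(1/4)*c/2) + (C3*sin(sqrt(2)*3^(1/4)*c/2) + C4*cos(sqrt(2)*3^(1/4)*c/2))*exp(sqrt(2)*3^(1/4)*c/2)


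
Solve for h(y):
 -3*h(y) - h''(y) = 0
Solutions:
 h(y) = C1*sin(sqrt(3)*y) + C2*cos(sqrt(3)*y)


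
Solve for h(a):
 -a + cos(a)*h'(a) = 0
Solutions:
 h(a) = C1 + Integral(a/cos(a), a)


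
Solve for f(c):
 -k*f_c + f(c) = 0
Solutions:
 f(c) = C1*exp(c/k)


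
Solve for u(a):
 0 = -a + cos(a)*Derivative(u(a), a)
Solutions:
 u(a) = C1 + Integral(a/cos(a), a)


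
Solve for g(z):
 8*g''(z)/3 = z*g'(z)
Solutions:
 g(z) = C1 + C2*erfi(sqrt(3)*z/4)


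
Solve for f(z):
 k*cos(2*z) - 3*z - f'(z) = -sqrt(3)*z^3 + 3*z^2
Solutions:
 f(z) = C1 + k*sin(2*z)/2 + sqrt(3)*z^4/4 - z^3 - 3*z^2/2


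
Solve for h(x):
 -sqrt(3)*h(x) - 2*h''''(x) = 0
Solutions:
 h(x) = (C1*sin(2^(1/4)*3^(1/8)*x/2) + C2*cos(2^(1/4)*3^(1/8)*x/2))*exp(-2^(1/4)*3^(1/8)*x/2) + (C3*sin(2^(1/4)*3^(1/8)*x/2) + C4*cos(2^(1/4)*3^(1/8)*x/2))*exp(2^(1/4)*3^(1/8)*x/2)


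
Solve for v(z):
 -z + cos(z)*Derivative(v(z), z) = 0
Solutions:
 v(z) = C1 + Integral(z/cos(z), z)


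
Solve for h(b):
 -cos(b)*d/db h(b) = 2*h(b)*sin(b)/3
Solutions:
 h(b) = C1*cos(b)^(2/3)


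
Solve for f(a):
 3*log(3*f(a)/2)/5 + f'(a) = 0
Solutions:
 -5*Integral(1/(-log(_y) - log(3) + log(2)), (_y, f(a)))/3 = C1 - a


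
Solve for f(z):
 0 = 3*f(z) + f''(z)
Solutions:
 f(z) = C1*sin(sqrt(3)*z) + C2*cos(sqrt(3)*z)


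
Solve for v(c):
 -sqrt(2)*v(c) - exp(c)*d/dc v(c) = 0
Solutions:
 v(c) = C1*exp(sqrt(2)*exp(-c))


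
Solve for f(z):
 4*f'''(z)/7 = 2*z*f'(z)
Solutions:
 f(z) = C1 + Integral(C2*airyai(2^(2/3)*7^(1/3)*z/2) + C3*airybi(2^(2/3)*7^(1/3)*z/2), z)


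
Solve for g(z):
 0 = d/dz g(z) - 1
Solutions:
 g(z) = C1 + z


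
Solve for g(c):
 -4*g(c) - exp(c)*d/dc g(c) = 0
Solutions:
 g(c) = C1*exp(4*exp(-c))


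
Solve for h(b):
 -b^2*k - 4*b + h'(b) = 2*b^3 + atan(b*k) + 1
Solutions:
 h(b) = C1 + b^4/2 + b^3*k/3 + 2*b^2 + b + Piecewise((b*atan(b*k) - log(b^2*k^2 + 1)/(2*k), Ne(k, 0)), (0, True))


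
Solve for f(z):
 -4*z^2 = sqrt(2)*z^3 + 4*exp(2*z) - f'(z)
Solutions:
 f(z) = C1 + sqrt(2)*z^4/4 + 4*z^3/3 + 2*exp(2*z)


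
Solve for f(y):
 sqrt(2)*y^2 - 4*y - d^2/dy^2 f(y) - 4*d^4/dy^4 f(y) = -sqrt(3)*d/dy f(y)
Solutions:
 f(y) = C1 + C2*exp(sqrt(3)*y*(-(9 + sqrt(82))^(1/3) + (9 + sqrt(82))^(-1/3))/12)*sin(y*((9 + sqrt(82))^(-1/3) + (9 + sqrt(82))^(1/3))/4) + C3*exp(sqrt(3)*y*(-(9 + sqrt(82))^(1/3) + (9 + sqrt(82))^(-1/3))/12)*cos(y*((9 + sqrt(82))^(-1/3) + (9 + sqrt(82))^(1/3))/4) + C4*exp(-sqrt(3)*y*(-(9 + sqrt(82))^(1/3) + (9 + sqrt(82))^(-1/3))/6) - sqrt(6)*y^3/9 - sqrt(2)*y^2/3 + 2*sqrt(3)*y^2/3 - 2*sqrt(6)*y/9 + 4*y/3


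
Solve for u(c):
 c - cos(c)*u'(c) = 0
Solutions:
 u(c) = C1 + Integral(c/cos(c), c)


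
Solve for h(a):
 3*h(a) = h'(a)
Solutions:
 h(a) = C1*exp(3*a)


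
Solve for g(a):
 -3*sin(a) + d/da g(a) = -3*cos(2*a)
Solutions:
 g(a) = C1 - 3*sin(2*a)/2 - 3*cos(a)


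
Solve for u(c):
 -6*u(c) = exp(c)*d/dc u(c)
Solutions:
 u(c) = C1*exp(6*exp(-c))


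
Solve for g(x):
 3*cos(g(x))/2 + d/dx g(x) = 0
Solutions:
 g(x) = pi - asin((C1 + exp(3*x))/(C1 - exp(3*x)))
 g(x) = asin((C1 + exp(3*x))/(C1 - exp(3*x)))


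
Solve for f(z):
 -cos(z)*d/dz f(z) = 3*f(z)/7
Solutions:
 f(z) = C1*(sin(z) - 1)^(3/14)/(sin(z) + 1)^(3/14)


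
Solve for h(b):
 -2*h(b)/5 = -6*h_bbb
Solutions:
 h(b) = C3*exp(15^(2/3)*b/15) + (C1*sin(3^(1/6)*5^(2/3)*b/10) + C2*cos(3^(1/6)*5^(2/3)*b/10))*exp(-15^(2/3)*b/30)


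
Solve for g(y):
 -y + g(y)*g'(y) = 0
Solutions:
 g(y) = -sqrt(C1 + y^2)
 g(y) = sqrt(C1 + y^2)


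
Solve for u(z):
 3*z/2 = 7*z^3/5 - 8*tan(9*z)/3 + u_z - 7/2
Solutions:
 u(z) = C1 - 7*z^4/20 + 3*z^2/4 + 7*z/2 - 8*log(cos(9*z))/27


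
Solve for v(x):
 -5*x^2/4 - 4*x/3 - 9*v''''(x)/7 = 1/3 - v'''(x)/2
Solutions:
 v(x) = C1 + C2*x + C3*x^2 + C4*exp(7*x/18) + x^5/24 + 163*x^4/252 + 2983*x^3/441


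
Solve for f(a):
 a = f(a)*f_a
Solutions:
 f(a) = -sqrt(C1 + a^2)
 f(a) = sqrt(C1 + a^2)


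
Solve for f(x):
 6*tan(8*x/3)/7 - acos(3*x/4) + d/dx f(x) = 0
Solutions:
 f(x) = C1 + x*acos(3*x/4) - sqrt(16 - 9*x^2)/3 + 9*log(cos(8*x/3))/28


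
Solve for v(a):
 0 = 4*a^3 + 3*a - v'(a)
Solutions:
 v(a) = C1 + a^4 + 3*a^2/2


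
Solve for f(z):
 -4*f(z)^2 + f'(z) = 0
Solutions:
 f(z) = -1/(C1 + 4*z)


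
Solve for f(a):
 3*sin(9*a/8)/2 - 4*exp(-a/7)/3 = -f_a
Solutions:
 f(a) = C1 + 4*cos(9*a/8)/3 - 28*exp(-a/7)/3


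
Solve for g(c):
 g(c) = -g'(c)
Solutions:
 g(c) = C1*exp(-c)


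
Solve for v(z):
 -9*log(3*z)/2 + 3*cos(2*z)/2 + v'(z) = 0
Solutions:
 v(z) = C1 + 9*z*log(z)/2 - 9*z/2 + 9*z*log(3)/2 - 3*sin(2*z)/4


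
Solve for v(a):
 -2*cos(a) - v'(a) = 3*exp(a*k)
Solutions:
 v(a) = C1 - 2*sin(a) - 3*exp(a*k)/k


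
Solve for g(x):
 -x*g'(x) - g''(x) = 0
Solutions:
 g(x) = C1 + C2*erf(sqrt(2)*x/2)


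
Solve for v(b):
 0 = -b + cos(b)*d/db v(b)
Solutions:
 v(b) = C1 + Integral(b/cos(b), b)


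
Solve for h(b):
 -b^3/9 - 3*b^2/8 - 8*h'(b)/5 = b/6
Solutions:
 h(b) = C1 - 5*b^4/288 - 5*b^3/64 - 5*b^2/96


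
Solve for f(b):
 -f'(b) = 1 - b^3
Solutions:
 f(b) = C1 + b^4/4 - b


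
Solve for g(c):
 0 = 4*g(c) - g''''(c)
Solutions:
 g(c) = C1*exp(-sqrt(2)*c) + C2*exp(sqrt(2)*c) + C3*sin(sqrt(2)*c) + C4*cos(sqrt(2)*c)


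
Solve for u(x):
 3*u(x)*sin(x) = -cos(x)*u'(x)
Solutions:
 u(x) = C1*cos(x)^3


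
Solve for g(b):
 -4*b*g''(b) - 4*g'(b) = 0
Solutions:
 g(b) = C1 + C2*log(b)


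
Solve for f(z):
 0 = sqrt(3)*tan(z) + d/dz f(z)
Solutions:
 f(z) = C1 + sqrt(3)*log(cos(z))


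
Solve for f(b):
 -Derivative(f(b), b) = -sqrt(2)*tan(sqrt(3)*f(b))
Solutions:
 f(b) = sqrt(3)*(pi - asin(C1*exp(sqrt(6)*b)))/3
 f(b) = sqrt(3)*asin(C1*exp(sqrt(6)*b))/3


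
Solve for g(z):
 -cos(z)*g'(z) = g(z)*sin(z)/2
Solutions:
 g(z) = C1*sqrt(cos(z))


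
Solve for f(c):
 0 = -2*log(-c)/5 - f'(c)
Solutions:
 f(c) = C1 - 2*c*log(-c)/5 + 2*c/5


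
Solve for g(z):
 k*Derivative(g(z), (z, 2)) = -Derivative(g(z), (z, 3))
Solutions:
 g(z) = C1 + C2*z + C3*exp(-k*z)


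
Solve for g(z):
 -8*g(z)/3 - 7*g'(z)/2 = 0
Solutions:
 g(z) = C1*exp(-16*z/21)


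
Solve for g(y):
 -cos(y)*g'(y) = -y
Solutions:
 g(y) = C1 + Integral(y/cos(y), y)


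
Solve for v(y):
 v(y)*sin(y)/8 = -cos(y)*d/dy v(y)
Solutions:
 v(y) = C1*cos(y)^(1/8)


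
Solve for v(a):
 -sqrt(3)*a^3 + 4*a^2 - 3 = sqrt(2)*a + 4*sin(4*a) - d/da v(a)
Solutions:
 v(a) = C1 + sqrt(3)*a^4/4 - 4*a^3/3 + sqrt(2)*a^2/2 + 3*a - cos(4*a)


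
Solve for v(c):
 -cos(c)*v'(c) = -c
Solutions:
 v(c) = C1 + Integral(c/cos(c), c)


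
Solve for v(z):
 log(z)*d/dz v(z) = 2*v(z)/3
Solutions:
 v(z) = C1*exp(2*li(z)/3)


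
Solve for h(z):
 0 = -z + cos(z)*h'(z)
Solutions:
 h(z) = C1 + Integral(z/cos(z), z)


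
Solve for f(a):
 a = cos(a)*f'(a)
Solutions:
 f(a) = C1 + Integral(a/cos(a), a)


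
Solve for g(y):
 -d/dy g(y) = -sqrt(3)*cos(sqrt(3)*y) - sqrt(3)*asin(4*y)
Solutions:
 g(y) = C1 + sqrt(3)*(y*asin(4*y) + sqrt(1 - 16*y^2)/4) + sin(sqrt(3)*y)


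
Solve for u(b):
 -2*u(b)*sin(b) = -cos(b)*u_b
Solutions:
 u(b) = C1/cos(b)^2


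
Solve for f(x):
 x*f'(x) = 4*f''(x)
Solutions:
 f(x) = C1 + C2*erfi(sqrt(2)*x/4)


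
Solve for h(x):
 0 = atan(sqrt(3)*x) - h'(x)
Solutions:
 h(x) = C1 + x*atan(sqrt(3)*x) - sqrt(3)*log(3*x^2 + 1)/6


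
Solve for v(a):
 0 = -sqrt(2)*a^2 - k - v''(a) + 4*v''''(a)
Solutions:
 v(a) = C1 + C2*a + C3*exp(-a/2) + C4*exp(a/2) - sqrt(2)*a^4/12 + a^2*(-k/2 - 4*sqrt(2))


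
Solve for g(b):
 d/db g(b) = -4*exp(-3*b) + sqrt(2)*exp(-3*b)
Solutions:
 g(b) = C1 - sqrt(2)*exp(-3*b)/3 + 4*exp(-3*b)/3


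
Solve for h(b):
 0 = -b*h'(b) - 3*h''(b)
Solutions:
 h(b) = C1 + C2*erf(sqrt(6)*b/6)


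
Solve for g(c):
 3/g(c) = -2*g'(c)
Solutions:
 g(c) = -sqrt(C1 - 3*c)
 g(c) = sqrt(C1 - 3*c)


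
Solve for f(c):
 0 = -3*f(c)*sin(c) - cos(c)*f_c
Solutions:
 f(c) = C1*cos(c)^3


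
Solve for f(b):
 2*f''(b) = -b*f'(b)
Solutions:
 f(b) = C1 + C2*erf(b/2)


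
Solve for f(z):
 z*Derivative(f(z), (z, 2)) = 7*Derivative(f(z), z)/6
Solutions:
 f(z) = C1 + C2*z^(13/6)


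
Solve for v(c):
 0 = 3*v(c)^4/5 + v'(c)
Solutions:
 v(c) = 5^(1/3)*(1/(C1 + 9*c))^(1/3)
 v(c) = 5^(1/3)*(-3^(2/3) - 3*3^(1/6)*I)*(1/(C1 + 3*c))^(1/3)/6
 v(c) = 5^(1/3)*(-3^(2/3) + 3*3^(1/6)*I)*(1/(C1 + 3*c))^(1/3)/6


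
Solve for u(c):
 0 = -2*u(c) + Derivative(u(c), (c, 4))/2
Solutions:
 u(c) = C1*exp(-sqrt(2)*c) + C2*exp(sqrt(2)*c) + C3*sin(sqrt(2)*c) + C4*cos(sqrt(2)*c)


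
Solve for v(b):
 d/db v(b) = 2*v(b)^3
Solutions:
 v(b) = -sqrt(2)*sqrt(-1/(C1 + 2*b))/2
 v(b) = sqrt(2)*sqrt(-1/(C1 + 2*b))/2


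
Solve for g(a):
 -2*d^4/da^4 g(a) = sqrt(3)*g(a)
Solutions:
 g(a) = (C1*sin(2^(1/4)*3^(1/8)*a/2) + C2*cos(2^(1/4)*3^(1/8)*a/2))*exp(-2^(1/4)*3^(1/8)*a/2) + (C3*sin(2^(1/4)*3^(1/8)*a/2) + C4*cos(2^(1/4)*3^(1/8)*a/2))*exp(2^(1/4)*3^(1/8)*a/2)


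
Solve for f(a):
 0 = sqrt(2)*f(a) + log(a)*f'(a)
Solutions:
 f(a) = C1*exp(-sqrt(2)*li(a))


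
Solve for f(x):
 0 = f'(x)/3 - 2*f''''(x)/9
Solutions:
 f(x) = C1 + C4*exp(2^(2/3)*3^(1/3)*x/2) + (C2*sin(2^(2/3)*3^(5/6)*x/4) + C3*cos(2^(2/3)*3^(5/6)*x/4))*exp(-2^(2/3)*3^(1/3)*x/4)


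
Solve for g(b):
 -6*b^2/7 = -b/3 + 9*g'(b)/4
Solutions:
 g(b) = C1 - 8*b^3/63 + 2*b^2/27


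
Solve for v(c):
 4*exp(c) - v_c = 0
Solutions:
 v(c) = C1 + 4*exp(c)


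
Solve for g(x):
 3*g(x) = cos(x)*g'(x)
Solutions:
 g(x) = C1*(sin(x) + 1)^(3/2)/(sin(x) - 1)^(3/2)


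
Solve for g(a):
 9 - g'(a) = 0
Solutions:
 g(a) = C1 + 9*a


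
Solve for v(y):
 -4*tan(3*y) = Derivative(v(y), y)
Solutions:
 v(y) = C1 + 4*log(cos(3*y))/3


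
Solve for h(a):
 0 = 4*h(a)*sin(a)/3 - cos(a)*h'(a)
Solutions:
 h(a) = C1/cos(a)^(4/3)


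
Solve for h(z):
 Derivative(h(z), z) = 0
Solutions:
 h(z) = C1


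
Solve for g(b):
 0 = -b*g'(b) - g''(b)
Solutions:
 g(b) = C1 + C2*erf(sqrt(2)*b/2)


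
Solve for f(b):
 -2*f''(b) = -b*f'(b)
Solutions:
 f(b) = C1 + C2*erfi(b/2)


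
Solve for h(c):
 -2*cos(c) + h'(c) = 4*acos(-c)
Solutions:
 h(c) = C1 + 4*c*acos(-c) + 4*sqrt(1 - c^2) + 2*sin(c)


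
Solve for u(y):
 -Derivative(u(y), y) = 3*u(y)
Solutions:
 u(y) = C1*exp(-3*y)


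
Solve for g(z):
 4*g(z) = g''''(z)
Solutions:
 g(z) = C1*exp(-sqrt(2)*z) + C2*exp(sqrt(2)*z) + C3*sin(sqrt(2)*z) + C4*cos(sqrt(2)*z)


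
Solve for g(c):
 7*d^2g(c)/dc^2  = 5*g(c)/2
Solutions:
 g(c) = C1*exp(-sqrt(70)*c/14) + C2*exp(sqrt(70)*c/14)


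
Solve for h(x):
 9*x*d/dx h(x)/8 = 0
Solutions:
 h(x) = C1


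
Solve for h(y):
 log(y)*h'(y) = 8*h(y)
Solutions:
 h(y) = C1*exp(8*li(y))


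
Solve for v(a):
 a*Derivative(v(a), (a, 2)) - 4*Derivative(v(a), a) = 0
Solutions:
 v(a) = C1 + C2*a^5


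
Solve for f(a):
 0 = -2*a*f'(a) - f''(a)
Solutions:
 f(a) = C1 + C2*erf(a)


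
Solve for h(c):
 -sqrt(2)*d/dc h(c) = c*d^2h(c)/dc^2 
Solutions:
 h(c) = C1 + C2*c^(1 - sqrt(2))


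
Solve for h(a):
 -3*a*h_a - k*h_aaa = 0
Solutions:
 h(a) = C1 + Integral(C2*airyai(3^(1/3)*a*(-1/k)^(1/3)) + C3*airybi(3^(1/3)*a*(-1/k)^(1/3)), a)


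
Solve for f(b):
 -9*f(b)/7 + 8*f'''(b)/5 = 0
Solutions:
 f(b) = C3*exp(45^(1/3)*7^(2/3)*b/14) + (C1*sin(3*3^(1/6)*5^(1/3)*7^(2/3)*b/28) + C2*cos(3*3^(1/6)*5^(1/3)*7^(2/3)*b/28))*exp(-45^(1/3)*7^(2/3)*b/28)


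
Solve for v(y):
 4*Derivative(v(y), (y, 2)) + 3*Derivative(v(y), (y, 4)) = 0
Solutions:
 v(y) = C1 + C2*y + C3*sin(2*sqrt(3)*y/3) + C4*cos(2*sqrt(3)*y/3)


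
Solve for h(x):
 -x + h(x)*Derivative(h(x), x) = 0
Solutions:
 h(x) = -sqrt(C1 + x^2)
 h(x) = sqrt(C1 + x^2)


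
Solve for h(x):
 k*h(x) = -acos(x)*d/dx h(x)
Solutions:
 h(x) = C1*exp(-k*Integral(1/acos(x), x))


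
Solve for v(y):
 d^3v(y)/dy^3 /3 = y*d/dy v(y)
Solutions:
 v(y) = C1 + Integral(C2*airyai(3^(1/3)*y) + C3*airybi(3^(1/3)*y), y)


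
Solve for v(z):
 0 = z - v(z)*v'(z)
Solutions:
 v(z) = -sqrt(C1 + z^2)
 v(z) = sqrt(C1 + z^2)


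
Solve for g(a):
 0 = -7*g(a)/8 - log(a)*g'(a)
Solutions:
 g(a) = C1*exp(-7*li(a)/8)


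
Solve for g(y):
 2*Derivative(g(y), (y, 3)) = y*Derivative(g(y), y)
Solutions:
 g(y) = C1 + Integral(C2*airyai(2^(2/3)*y/2) + C3*airybi(2^(2/3)*y/2), y)


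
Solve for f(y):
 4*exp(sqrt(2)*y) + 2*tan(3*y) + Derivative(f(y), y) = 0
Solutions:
 f(y) = C1 - 2*sqrt(2)*exp(sqrt(2)*y) + 2*log(cos(3*y))/3


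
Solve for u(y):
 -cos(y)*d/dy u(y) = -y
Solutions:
 u(y) = C1 + Integral(y/cos(y), y)


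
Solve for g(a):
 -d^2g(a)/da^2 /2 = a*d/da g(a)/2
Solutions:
 g(a) = C1 + C2*erf(sqrt(2)*a/2)


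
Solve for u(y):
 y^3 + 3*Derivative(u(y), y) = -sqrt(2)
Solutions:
 u(y) = C1 - y^4/12 - sqrt(2)*y/3


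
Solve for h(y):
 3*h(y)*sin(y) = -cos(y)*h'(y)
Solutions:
 h(y) = C1*cos(y)^3


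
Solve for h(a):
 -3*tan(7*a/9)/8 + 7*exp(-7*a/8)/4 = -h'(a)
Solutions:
 h(a) = C1 + 27*log(tan(7*a/9)^2 + 1)/112 + 2*exp(-7*a/8)


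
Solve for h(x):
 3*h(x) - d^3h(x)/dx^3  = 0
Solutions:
 h(x) = C3*exp(3^(1/3)*x) + (C1*sin(3^(5/6)*x/2) + C2*cos(3^(5/6)*x/2))*exp(-3^(1/3)*x/2)


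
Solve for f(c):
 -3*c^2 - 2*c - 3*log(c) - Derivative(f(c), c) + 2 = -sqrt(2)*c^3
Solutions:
 f(c) = C1 + sqrt(2)*c^4/4 - c^3 - c^2 - 3*c*log(c) + 5*c


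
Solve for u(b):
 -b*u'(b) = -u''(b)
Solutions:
 u(b) = C1 + C2*erfi(sqrt(2)*b/2)


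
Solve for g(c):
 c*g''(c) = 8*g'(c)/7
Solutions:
 g(c) = C1 + C2*c^(15/7)


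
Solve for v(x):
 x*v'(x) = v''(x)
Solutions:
 v(x) = C1 + C2*erfi(sqrt(2)*x/2)


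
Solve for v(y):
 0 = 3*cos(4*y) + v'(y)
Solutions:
 v(y) = C1 - 3*sin(4*y)/4


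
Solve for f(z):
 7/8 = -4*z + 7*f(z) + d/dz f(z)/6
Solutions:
 f(z) = C1*exp(-42*z) + 4*z/7 + 131/1176


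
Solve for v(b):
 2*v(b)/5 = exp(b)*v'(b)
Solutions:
 v(b) = C1*exp(-2*exp(-b)/5)


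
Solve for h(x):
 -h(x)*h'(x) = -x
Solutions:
 h(x) = -sqrt(C1 + x^2)
 h(x) = sqrt(C1 + x^2)


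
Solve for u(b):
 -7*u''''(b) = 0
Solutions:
 u(b) = C1 + C2*b + C3*b^2 + C4*b^3


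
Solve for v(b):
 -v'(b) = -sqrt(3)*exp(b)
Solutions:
 v(b) = C1 + sqrt(3)*exp(b)


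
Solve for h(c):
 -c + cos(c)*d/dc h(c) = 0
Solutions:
 h(c) = C1 + Integral(c/cos(c), c)


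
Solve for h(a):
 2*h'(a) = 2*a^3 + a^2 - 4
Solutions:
 h(a) = C1 + a^4/4 + a^3/6 - 2*a


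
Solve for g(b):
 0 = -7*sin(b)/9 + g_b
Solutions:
 g(b) = C1 - 7*cos(b)/9


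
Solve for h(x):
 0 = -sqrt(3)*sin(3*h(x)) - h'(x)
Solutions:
 h(x) = -acos((-C1 - exp(6*sqrt(3)*x))/(C1 - exp(6*sqrt(3)*x)))/3 + 2*pi/3
 h(x) = acos((-C1 - exp(6*sqrt(3)*x))/(C1 - exp(6*sqrt(3)*x)))/3


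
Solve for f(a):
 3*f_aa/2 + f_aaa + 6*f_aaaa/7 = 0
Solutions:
 f(a) = C1 + C2*a + (C3*sin(sqrt(203)*a/12) + C4*cos(sqrt(203)*a/12))*exp(-7*a/12)


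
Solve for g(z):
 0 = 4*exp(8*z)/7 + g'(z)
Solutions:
 g(z) = C1 - exp(8*z)/14


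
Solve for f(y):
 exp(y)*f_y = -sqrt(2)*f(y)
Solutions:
 f(y) = C1*exp(sqrt(2)*exp(-y))


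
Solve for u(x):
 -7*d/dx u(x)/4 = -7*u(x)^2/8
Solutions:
 u(x) = -2/(C1 + x)


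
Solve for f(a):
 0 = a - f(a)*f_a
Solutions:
 f(a) = -sqrt(C1 + a^2)
 f(a) = sqrt(C1 + a^2)


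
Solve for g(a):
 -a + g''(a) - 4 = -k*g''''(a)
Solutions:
 g(a) = C1 + C2*a + C3*exp(-a*sqrt(-1/k)) + C4*exp(a*sqrt(-1/k)) + a^3/6 + 2*a^2


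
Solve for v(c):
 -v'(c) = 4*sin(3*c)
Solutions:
 v(c) = C1 + 4*cos(3*c)/3


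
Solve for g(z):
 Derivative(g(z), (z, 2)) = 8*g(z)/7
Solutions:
 g(z) = C1*exp(-2*sqrt(14)*z/7) + C2*exp(2*sqrt(14)*z/7)


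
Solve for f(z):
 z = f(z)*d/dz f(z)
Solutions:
 f(z) = -sqrt(C1 + z^2)
 f(z) = sqrt(C1 + z^2)


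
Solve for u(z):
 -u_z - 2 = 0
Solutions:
 u(z) = C1 - 2*z


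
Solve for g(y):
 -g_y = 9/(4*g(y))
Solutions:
 g(y) = -sqrt(C1 - 18*y)/2
 g(y) = sqrt(C1 - 18*y)/2


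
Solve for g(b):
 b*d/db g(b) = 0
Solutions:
 g(b) = C1


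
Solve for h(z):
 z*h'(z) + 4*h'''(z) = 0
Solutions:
 h(z) = C1 + Integral(C2*airyai(-2^(1/3)*z/2) + C3*airybi(-2^(1/3)*z/2), z)


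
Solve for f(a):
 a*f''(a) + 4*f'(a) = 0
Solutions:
 f(a) = C1 + C2/a^3


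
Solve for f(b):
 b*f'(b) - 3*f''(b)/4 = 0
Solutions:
 f(b) = C1 + C2*erfi(sqrt(6)*b/3)


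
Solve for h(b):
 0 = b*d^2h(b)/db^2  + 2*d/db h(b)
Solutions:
 h(b) = C1 + C2/b


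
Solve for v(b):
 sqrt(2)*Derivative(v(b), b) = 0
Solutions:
 v(b) = C1


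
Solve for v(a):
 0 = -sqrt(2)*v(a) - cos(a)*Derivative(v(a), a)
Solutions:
 v(a) = C1*(sin(a) - 1)^(sqrt(2)/2)/(sin(a) + 1)^(sqrt(2)/2)


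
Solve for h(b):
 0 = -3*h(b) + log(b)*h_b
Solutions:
 h(b) = C1*exp(3*li(b))


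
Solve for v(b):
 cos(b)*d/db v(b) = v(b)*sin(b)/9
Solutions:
 v(b) = C1/cos(b)^(1/9)


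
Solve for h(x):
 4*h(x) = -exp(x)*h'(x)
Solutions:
 h(x) = C1*exp(4*exp(-x))


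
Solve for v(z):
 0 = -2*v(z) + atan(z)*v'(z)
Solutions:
 v(z) = C1*exp(2*Integral(1/atan(z), z))


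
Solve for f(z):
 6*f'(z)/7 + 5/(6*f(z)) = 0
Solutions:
 f(z) = -sqrt(C1 - 70*z)/6
 f(z) = sqrt(C1 - 70*z)/6


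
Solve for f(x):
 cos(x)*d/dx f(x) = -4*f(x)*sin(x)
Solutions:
 f(x) = C1*cos(x)^4


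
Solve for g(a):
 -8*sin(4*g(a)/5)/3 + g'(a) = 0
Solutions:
 -8*a/3 + 5*log(cos(4*g(a)/5) - 1)/8 - 5*log(cos(4*g(a)/5) + 1)/8 = C1


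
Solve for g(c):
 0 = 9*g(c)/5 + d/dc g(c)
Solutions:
 g(c) = C1*exp(-9*c/5)


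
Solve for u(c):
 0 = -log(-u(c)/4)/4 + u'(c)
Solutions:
 -4*Integral(1/(log(-_y) - 2*log(2)), (_y, u(c))) = C1 - c


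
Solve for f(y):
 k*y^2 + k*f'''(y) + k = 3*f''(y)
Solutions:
 f(y) = C1 + C2*y + C3*exp(3*y/k) + k^2*y^3/27 + k*y^4/36 + k*y^2*(2*k^2 + 9)/54


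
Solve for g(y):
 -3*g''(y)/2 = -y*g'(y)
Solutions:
 g(y) = C1 + C2*erfi(sqrt(3)*y/3)


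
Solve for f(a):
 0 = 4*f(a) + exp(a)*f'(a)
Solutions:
 f(a) = C1*exp(4*exp(-a))


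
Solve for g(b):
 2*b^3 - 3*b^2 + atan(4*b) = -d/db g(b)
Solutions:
 g(b) = C1 - b^4/2 + b^3 - b*atan(4*b) + log(16*b^2 + 1)/8


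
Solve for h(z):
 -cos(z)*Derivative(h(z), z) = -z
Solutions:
 h(z) = C1 + Integral(z/cos(z), z)


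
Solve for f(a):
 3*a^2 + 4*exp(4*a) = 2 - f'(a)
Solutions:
 f(a) = C1 - a^3 + 2*a - exp(4*a)


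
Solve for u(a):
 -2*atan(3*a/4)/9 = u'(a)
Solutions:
 u(a) = C1 - 2*a*atan(3*a/4)/9 + 4*log(9*a^2 + 16)/27


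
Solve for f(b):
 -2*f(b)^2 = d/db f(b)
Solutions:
 f(b) = 1/(C1 + 2*b)


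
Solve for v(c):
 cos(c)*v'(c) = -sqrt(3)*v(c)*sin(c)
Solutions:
 v(c) = C1*cos(c)^(sqrt(3))


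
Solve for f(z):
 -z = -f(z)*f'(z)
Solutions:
 f(z) = -sqrt(C1 + z^2)
 f(z) = sqrt(C1 + z^2)


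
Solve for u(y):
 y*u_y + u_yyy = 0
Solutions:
 u(y) = C1 + Integral(C2*airyai(-y) + C3*airybi(-y), y)


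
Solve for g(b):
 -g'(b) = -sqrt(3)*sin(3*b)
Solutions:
 g(b) = C1 - sqrt(3)*cos(3*b)/3


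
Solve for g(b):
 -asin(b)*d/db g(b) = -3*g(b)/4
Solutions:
 g(b) = C1*exp(3*Integral(1/asin(b), b)/4)


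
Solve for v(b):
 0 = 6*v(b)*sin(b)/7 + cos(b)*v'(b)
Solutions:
 v(b) = C1*cos(b)^(6/7)


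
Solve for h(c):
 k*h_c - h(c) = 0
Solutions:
 h(c) = C1*exp(c/k)


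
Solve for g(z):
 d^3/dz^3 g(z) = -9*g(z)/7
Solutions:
 g(z) = C3*exp(-21^(2/3)*z/7) + (C1*sin(3*3^(1/6)*7^(2/3)*z/14) + C2*cos(3*3^(1/6)*7^(2/3)*z/14))*exp(21^(2/3)*z/14)


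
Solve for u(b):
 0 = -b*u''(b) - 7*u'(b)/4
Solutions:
 u(b) = C1 + C2/b^(3/4)


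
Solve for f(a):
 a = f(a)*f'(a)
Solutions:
 f(a) = -sqrt(C1 + a^2)
 f(a) = sqrt(C1 + a^2)


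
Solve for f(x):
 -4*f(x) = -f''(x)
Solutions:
 f(x) = C1*exp(-2*x) + C2*exp(2*x)


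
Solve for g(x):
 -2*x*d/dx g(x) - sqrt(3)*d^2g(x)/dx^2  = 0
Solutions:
 g(x) = C1 + C2*erf(3^(3/4)*x/3)


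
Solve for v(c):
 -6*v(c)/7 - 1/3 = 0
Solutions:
 v(c) = -7/18


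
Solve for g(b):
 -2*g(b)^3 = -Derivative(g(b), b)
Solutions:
 g(b) = -sqrt(2)*sqrt(-1/(C1 + 2*b))/2
 g(b) = sqrt(2)*sqrt(-1/(C1 + 2*b))/2


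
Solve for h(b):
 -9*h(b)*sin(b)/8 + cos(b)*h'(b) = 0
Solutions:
 h(b) = C1/cos(b)^(9/8)


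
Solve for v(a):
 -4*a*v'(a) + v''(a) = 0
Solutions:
 v(a) = C1 + C2*erfi(sqrt(2)*a)


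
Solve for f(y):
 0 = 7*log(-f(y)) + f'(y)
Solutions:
 -li(-f(y)) = C1 - 7*y


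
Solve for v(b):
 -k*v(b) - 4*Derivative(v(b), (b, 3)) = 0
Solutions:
 v(b) = C1*exp(2^(1/3)*b*(-k)^(1/3)/2) + C2*exp(2^(1/3)*b*(-k)^(1/3)*(-1 + sqrt(3)*I)/4) + C3*exp(-2^(1/3)*b*(-k)^(1/3)*(1 + sqrt(3)*I)/4)


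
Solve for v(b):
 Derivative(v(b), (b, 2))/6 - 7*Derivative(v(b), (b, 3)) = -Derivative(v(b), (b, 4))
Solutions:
 v(b) = C1 + C2*b + C3*exp(b*(21 - sqrt(435))/6) + C4*exp(b*(sqrt(435) + 21)/6)


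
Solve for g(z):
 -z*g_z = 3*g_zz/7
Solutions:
 g(z) = C1 + C2*erf(sqrt(42)*z/6)


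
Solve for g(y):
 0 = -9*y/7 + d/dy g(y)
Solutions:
 g(y) = C1 + 9*y^2/14


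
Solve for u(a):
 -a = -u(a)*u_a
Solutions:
 u(a) = -sqrt(C1 + a^2)
 u(a) = sqrt(C1 + a^2)


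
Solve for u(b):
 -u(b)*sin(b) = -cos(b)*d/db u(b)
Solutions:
 u(b) = C1/cos(b)


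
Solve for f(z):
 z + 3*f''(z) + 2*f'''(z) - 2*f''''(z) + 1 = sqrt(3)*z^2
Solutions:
 f(z) = C1 + C2*z + C3*exp(z*(1 - sqrt(7))/2) + C4*exp(z*(1 + sqrt(7))/2) + sqrt(3)*z^4/36 + z^3*(-4*sqrt(3) - 3)/54 + z^2*(-3 + 20*sqrt(3))/54


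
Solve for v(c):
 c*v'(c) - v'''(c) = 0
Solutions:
 v(c) = C1 + Integral(C2*airyai(c) + C3*airybi(c), c)


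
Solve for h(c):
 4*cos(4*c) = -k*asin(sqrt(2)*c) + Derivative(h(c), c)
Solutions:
 h(c) = C1 + k*(c*asin(sqrt(2)*c) + sqrt(2)*sqrt(1 - 2*c^2)/2) + sin(4*c)


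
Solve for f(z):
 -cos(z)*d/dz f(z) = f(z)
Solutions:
 f(z) = C1*sqrt(sin(z) - 1)/sqrt(sin(z) + 1)


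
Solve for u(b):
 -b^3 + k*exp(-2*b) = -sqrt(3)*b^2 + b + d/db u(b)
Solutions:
 u(b) = C1 - b^4/4 + sqrt(3)*b^3/3 - b^2/2 - k*exp(-2*b)/2


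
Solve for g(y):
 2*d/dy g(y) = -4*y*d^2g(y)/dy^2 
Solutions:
 g(y) = C1 + C2*sqrt(y)


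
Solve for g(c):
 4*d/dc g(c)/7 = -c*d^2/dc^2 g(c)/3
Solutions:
 g(c) = C1 + C2/c^(5/7)


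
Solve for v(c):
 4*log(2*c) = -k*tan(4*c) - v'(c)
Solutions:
 v(c) = C1 - 4*c*log(c) - 4*c*log(2) + 4*c + k*log(cos(4*c))/4


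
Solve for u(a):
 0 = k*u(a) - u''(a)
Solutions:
 u(a) = C1*exp(-a*sqrt(k)) + C2*exp(a*sqrt(k))


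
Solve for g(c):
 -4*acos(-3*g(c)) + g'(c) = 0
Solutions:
 Integral(1/acos(-3*_y), (_y, g(c))) = C1 + 4*c


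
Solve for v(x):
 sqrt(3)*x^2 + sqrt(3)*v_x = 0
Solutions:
 v(x) = C1 - x^3/3


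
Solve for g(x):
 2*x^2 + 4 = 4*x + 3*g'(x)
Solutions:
 g(x) = C1 + 2*x^3/9 - 2*x^2/3 + 4*x/3


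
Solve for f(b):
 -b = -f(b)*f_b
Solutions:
 f(b) = -sqrt(C1 + b^2)
 f(b) = sqrt(C1 + b^2)


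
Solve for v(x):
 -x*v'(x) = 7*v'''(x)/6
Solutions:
 v(x) = C1 + Integral(C2*airyai(-6^(1/3)*7^(2/3)*x/7) + C3*airybi(-6^(1/3)*7^(2/3)*x/7), x)


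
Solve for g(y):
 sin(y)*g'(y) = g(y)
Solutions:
 g(y) = C1*sqrt(cos(y) - 1)/sqrt(cos(y) + 1)


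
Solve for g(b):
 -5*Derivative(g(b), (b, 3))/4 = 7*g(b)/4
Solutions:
 g(b) = C3*exp(-5^(2/3)*7^(1/3)*b/5) + (C1*sin(sqrt(3)*5^(2/3)*7^(1/3)*b/10) + C2*cos(sqrt(3)*5^(2/3)*7^(1/3)*b/10))*exp(5^(2/3)*7^(1/3)*b/10)


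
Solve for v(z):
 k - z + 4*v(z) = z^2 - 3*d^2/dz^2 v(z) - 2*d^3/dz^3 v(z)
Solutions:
 v(z) = C3*exp(-2*z) - k/4 + z^2/4 + z/4 + (C1*sin(sqrt(15)*z/4) + C2*cos(sqrt(15)*z/4))*exp(z/4) - 3/8


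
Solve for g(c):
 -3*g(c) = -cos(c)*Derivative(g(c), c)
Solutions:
 g(c) = C1*(sin(c) + 1)^(3/2)/(sin(c) - 1)^(3/2)


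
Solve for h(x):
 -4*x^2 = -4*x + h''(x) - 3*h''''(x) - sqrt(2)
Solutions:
 h(x) = C1 + C2*x + C3*exp(-sqrt(3)*x/3) + C4*exp(sqrt(3)*x/3) - x^4/3 + 2*x^3/3 + x^2*(-12 + sqrt(2)/2)


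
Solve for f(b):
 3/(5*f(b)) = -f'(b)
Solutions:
 f(b) = -sqrt(C1 - 30*b)/5
 f(b) = sqrt(C1 - 30*b)/5


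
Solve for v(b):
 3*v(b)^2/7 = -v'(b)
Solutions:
 v(b) = 7/(C1 + 3*b)


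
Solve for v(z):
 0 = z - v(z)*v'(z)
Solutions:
 v(z) = -sqrt(C1 + z^2)
 v(z) = sqrt(C1 + z^2)


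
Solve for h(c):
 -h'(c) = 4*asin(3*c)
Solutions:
 h(c) = C1 - 4*c*asin(3*c) - 4*sqrt(1 - 9*c^2)/3


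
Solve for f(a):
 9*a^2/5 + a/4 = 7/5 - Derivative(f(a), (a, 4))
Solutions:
 f(a) = C1 + C2*a + C3*a^2 + C4*a^3 - a^6/200 - a^5/480 + 7*a^4/120


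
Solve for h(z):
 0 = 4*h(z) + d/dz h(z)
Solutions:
 h(z) = C1*exp(-4*z)


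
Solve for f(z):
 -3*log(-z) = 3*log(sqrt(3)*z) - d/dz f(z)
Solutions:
 f(z) = C1 + 6*z*log(z) + z*(-6 + 3*log(3)/2 + 3*I*pi)
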